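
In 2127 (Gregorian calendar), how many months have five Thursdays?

A month of length L has five Thursdays iff its first Thursday is on day ≤ L−28 (so day 1–3 in a 31-day month, 1–2 in a 30-day month, day 1 in a leap February).
Checking each month of 2127: Jan starts Wed (31d) ✓; Feb starts Sat (28d); Mar starts Sat (31d); Apr starts Tue (30d); May starts Thu (31d) ✓; Jun starts Sun (30d); Jul starts Tue (31d) ✓; Aug starts Fri (31d); Sep starts Mon (30d); Oct starts Wed (31d) ✓; Nov starts Sat (30d); Dec starts Mon (31d).
Five-Thursday months: January, May, July, October → 4.

4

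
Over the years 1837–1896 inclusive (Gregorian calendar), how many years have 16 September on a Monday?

Track 16 September's weekday year by year (advancing +1, or +2 across a Feb 29):
  1837: Sat  1838: Sun (+1)  1839: Mon (+1) ✓  1840: Wed (+2)  1841: Thu (+1)
  1842: Fri (+1)  1843: Sat (+1)  1844: Mon (+2) ✓  1845: Tue (+1)  1846: Wed (+1)
  1847: Thu (+1)  1848: Sat (+2)  1849: Sun (+1)  1850: Mon (+1) ✓  … (32 more years) …
  1883: Sun (+1)  1884: Tue (+2)  1885: Wed (+1)  1886: Thu (+1)  1887: Fri (+1)
  1888: Sun (+2)  1889: Mon (+1) ✓  1890: Tue (+1)  1891: Wed (+1)  1892: Fri (+2)
  1893: Sat (+1)  1894: Sun (+1)  1895: Mon (+1) ✓  1896: Wed (+2)
Monday years: 1839, 1844, 1850, 1861, 1867, 1872, 1878, 1889, 1895 — 9 in total.

9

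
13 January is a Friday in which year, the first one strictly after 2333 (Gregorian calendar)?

2339

From one year to the next, a fixed date's weekday advances by 1, or by 2 when a Feb 29 lies between the two dates.
2333: January 13 is Friday.
2334: Saturday (+1)
2335: Sunday (+1)
2336: Monday (+1)
2337: Wednesday (+2)
2338: Thursday (+1)
2339: Friday (+1)
13 January falls on a Friday in 2339.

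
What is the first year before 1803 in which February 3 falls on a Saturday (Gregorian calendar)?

From one year to the next, a fixed date's weekday advances by 1, or by 2 when a Feb 29 lies between the two dates.
1803: February 3 is Thursday.
1802: Wednesday (−1)
1801: Tuesday (−1)
1800: Monday (−1)
1799: Sunday (−1)
1798: Saturday (−1)
February 3 falls on a Saturday in 1798.

1798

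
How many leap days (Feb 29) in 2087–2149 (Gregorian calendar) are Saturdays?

Leap years in 2087–2149: 15 of them.
Feb 29 weekday advances by 5 (mod 7) from one leap year to the next four years later (or differs when a century non-leap intervenes).
Leap-day weekdays: 2088:Sun 2092:Fri 2096:Wed 2104:Fri 2108:Wed 2112:Mon 2116:Sat✓ 2120:Thu 2124:Tue 2128:Sun 2132:Fri 2136:Wed 2140:Mon 2144:Sat✓ 2148:Thu
Saturday: 2116, 2144 → 2.

2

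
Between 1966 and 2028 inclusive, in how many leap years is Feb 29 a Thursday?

3

Leap years in 1966–2028: 16 of them.
Feb 29 weekday advances by 5 (mod 7) from one leap year to the next four years later (or differs when a century non-leap intervenes).
Leap-day weekdays: 1968:Thu✓ 1972:Tue 1976:Sun 1980:Fri 1984:Wed 1988:Mon 1992:Sat 1996:Thu✓ 2000:Tue 2004:Sun 2008:Fri 2012:Wed 2016:Mon 2020:Sat 2024:Thu✓ 2028:Tue
Thursday: 1968, 1996, 2024 → 3.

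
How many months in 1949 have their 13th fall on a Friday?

Check the 13th of each month of 1949: Jan 13: Thu, Feb 13: Sun, Mar 13: Sun, Apr 13: Wed, May 13: Fri, Jun 13: Mon, Jul 13: Wed, Aug 13: Sat, Sep 13: Tue, Oct 13: Thu, Nov 13: Sun, Dec 13: Tue.
Friday occurs in May — 1 month.

1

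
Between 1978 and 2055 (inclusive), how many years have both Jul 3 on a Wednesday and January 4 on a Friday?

Check each year's weekday for Jul 3 and January 4:
  1978: Mon/Wed  1979: Tue/Thu  1980: Thu/Fri  1981: Fri/Sun  1982: Sat/Mon  1983: Sun/Tue  1984: Tue/Wed  1985: Wed/Fri ✓  1986: Thu/Sat  1987: Fri/Sun  1988: Sun/Mon  1989: Mon/Wed  1990: Tue/Thu  1991: Wed/Fri ✓  …(50 more)…  2042: Thu/Sat  2043: Fri/Sun  2044: Sun/Mon  2045: Mon/Wed  2046: Tue/Thu  2047: Wed/Fri ✓  2048: Fri/Sat  2049: Sat/Mon  2050: Sun/Tue  2051: Mon/Wed  2052: Wed/Thu  2053: Thu/Sat  2054: Fri/Sun  2055: Sat/Mon
Both conditions hold in: 1985, 1991, 2002, 2013, 2019, 2030, 2041, 2047 — 8.

8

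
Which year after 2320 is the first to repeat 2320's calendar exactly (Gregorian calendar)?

2348

Two years share a calendar iff Jan 1 falls on the same weekday and both are leap or both are common. 2320: Jan 1 is Thursday, leap year.
2321: Jan 1 Saturday, common
2322: Jan 1 Sunday, common
2323: Jan 1 Monday, common
2324: Jan 1 Tuesday, leap
2325: Jan 1 Thursday, common
2326: Jan 1 Friday, common
2327: Jan 1 Saturday, common
2328: Jan 1 Sunday, leap
2329: Jan 1 Tuesday, common
2330: Jan 1 Wednesday, common
2331: Jan 1 Thursday, common
2332: Jan 1 Friday, leap
2333: Jan 1 Sunday, common
2334: Jan 1 Monday, common
2335: Jan 1 Tuesday, common
2336: Jan 1 Wednesday, leap
2337: Jan 1 Friday, common
2338: Jan 1 Saturday, common
2339: Jan 1 Sunday, common
2340: Jan 1 Monday, leap
2341: Jan 1 Wednesday, common
2342: Jan 1 Thursday, common
2343: Jan 1 Friday, common
2344: Jan 1 Saturday, leap
2345: Jan 1 Monday, common
2346: Jan 1 Tuesday, common
2347: Jan 1 Wednesday, common
2348: Jan 1 Thursday, leap
2348 matches on both conditions.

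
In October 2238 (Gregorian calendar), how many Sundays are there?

4

October 2238 has 31 days and begins on Monday.
The first Sunday is October 7.
Sundays fall on 7, 14, 21, 28 — that's 4.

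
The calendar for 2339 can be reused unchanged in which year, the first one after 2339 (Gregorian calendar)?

Two years share a calendar iff Jan 1 falls on the same weekday and both are leap or both are common. 2339: Jan 1 is Sunday, common year.
2340: Jan 1 Monday, leap
2341: Jan 1 Wednesday, common
2342: Jan 1 Thursday, common
2343: Jan 1 Friday, common
2344: Jan 1 Saturday, leap
2345: Jan 1 Monday, common
2346: Jan 1 Tuesday, common
2347: Jan 1 Wednesday, common
2348: Jan 1 Thursday, leap
2349: Jan 1 Saturday, common
2350: Jan 1 Sunday, common
2350 matches on both conditions.

2350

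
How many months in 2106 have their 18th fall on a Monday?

Check the 18th of each month of 2106: Jan 18: Mon, Feb 18: Thu, Mar 18: Thu, Apr 18: Sun, May 18: Tue, Jun 18: Fri, Jul 18: Sun, Aug 18: Wed, Sep 18: Sat, Oct 18: Mon, Nov 18: Thu, Dec 18: Sat.
Monday occurs in January, October — 2 months.

2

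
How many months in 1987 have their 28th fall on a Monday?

Check the 28th of each month of 1987: Jan 28: Wed, Feb 28: Sat, Mar 28: Sat, Apr 28: Tue, May 28: Thu, Jun 28: Sun, Jul 28: Tue, Aug 28: Fri, Sep 28: Mon, Oct 28: Wed, Nov 28: Sat, Dec 28: Mon.
Monday occurs in September, December — 2 months.

2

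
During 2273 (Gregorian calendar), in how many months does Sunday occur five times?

A month of length L has five Sundays iff its first Sunday is on day ≤ L−28 (so day 1–3 in a 31-day month, 1–2 in a 30-day month, day 1 in a leap February).
Checking each month of 2273: Jan starts Wed (31d); Feb starts Sat (28d); Mar starts Sat (31d) ✓; Apr starts Tue (30d); May starts Thu (31d); Jun starts Sun (30d) ✓; Jul starts Tue (31d); Aug starts Fri (31d) ✓; Sep starts Mon (30d); Oct starts Wed (31d); Nov starts Sat (30d) ✓; Dec starts Mon (31d).
Five-Sunday months: March, June, August, November → 4.

4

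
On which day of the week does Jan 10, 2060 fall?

January 1, 2060 is a Thursday.
January 10 is day 10 of the year, i.e. 9 days after Jan 1.
9 mod 7 = 2, so advance 2 weekdays from Thursday: Saturday.

Saturday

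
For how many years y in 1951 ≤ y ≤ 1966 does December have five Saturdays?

7

December has 31 days; it has five Saturdays when Saturday falls among the first (month-length − 28) days — i.e. when December 1 is one of Saturday/Friday/Thursday.
December 1 by year: 1951:Sat✓ 1952:Mon 1953:Tue 1954:Wed 1955:Thu✓ 1956:Sat✓ 1957:Sun 1958:Mon 1959:Tue 1960:Thu✓ 1961:Fri✓ 1962:Sat✓ 1963:Sun 1964:Tue 1965:Wed 1966:Thu✓
Years with five Saturdays: 1951, 1955, 1956, 1960, 1961, 1962, 1966 → 7.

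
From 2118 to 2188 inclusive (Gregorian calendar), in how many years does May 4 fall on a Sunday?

11

Track May 4's weekday year by year (advancing +1, or +2 across a Feb 29):
  2118: Wed  2119: Thu (+1)  2120: Sat (+2)  2121: Sun (+1) ✓  2122: Mon (+1)
  2123: Tue (+1)  2124: Thu (+2)  2125: Fri (+1)  2126: Sat (+1)  2127: Sun (+1) ✓
  2128: Tue (+2)  2129: Wed (+1)  2130: Thu (+1)  2131: Fri (+1)  … (43 more years) …
  2175: Thu (+1)  2176: Sat (+2)  2177: Sun (+1) ✓  2178: Mon (+1)  2179: Tue (+1)
  2180: Thu (+2)  2181: Fri (+1)  2182: Sat (+1)  2183: Sun (+1) ✓  2184: Tue (+2)
  2185: Wed (+1)  2186: Thu (+1)  2187: Fri (+1)  2188: Sun (+2) ✓
Sunday years: 2121, 2127, 2132, 2138, 2149, 2155, 2160, 2166, 2177, 2183, 2188 — 11 in total.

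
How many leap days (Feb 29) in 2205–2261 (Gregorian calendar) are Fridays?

2

Leap years in 2205–2261: 14 of them.
Feb 29 weekday advances by 5 (mod 7) from one leap year to the next four years later (or differs when a century non-leap intervenes).
Leap-day weekdays: 2208:Mon 2212:Sat 2216:Thu 2220:Tue 2224:Sun 2228:Fri✓ 2232:Wed 2236:Mon 2240:Sat 2244:Thu 2248:Tue 2252:Sun 2256:Fri✓ 2260:Wed
Friday: 2228, 2256 → 2.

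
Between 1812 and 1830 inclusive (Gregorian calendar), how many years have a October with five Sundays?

October has 31 days; it has five Sundays when Sunday falls among the first (month-length − 28) days — i.e. when October 1 is one of Sunday/Saturday/Friday.
October 1 by year: 1812:Thu 1813:Fri✓ 1814:Sat✓ 1815:Sun✓ 1816:Tue 1817:Wed 1818:Thu 1819:Fri✓ 1820:Sun✓ 1821:Mon 1822:Tue 1823:Wed 1824:Fri✓ 1825:Sat✓ 1826:Sun✓ 1827:Mon 1828:Wed 1829:Thu 1830:Fri✓
Years with five Sundays: 1813, 1814, 1815, 1819, 1820, 1824, 1825, 1826, 1830 → 9.

9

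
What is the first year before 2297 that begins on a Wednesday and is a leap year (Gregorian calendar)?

Jan 1 advances by 2 weekdays after a leap year and by 1 after a common year.
2297: Jan 1 is Friday.
2296: Wednesday (leap)
2296 begins on a Wednesday and is a leap year.

2296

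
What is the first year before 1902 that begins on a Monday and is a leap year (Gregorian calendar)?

1872

Jan 1 advances by 2 weekdays after a leap year and by 1 after a common year.
1902: Jan 1 is Wednesday.
1901: Tuesday
1900: Monday
1899: Sunday
1898: Saturday
1897: Friday
1896: Wednesday (leap)
1895: Tuesday
1894: Monday
1893: Sunday
1892: Friday (leap)
1891: Thursday
1890: Wednesday
1889: Tuesday
1888: Sunday (leap)
1887: Saturday
1886: Friday
1885: Thursday
1884: Tuesday (leap)
1883: Monday
1882: Sunday
1881: Saturday
1880: Thursday (leap)
1879: Wednesday
1878: Tuesday
1877: Monday
1876: Saturday (leap)
1875: Friday
1874: Thursday
1873: Wednesday
1872: Monday (leap)
1872 begins on a Monday and is a leap year.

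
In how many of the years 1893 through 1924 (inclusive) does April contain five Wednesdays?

April has 30 days; it has five Wednesdays when Wednesday falls among the first (month-length − 28) days — i.e. when April 1 is one of Wednesday/Tuesday.
April 1 by year: 1893:Sat 1894:Sun 1895:Mon 1896:Wed✓ 1897:Thu 1898:Fri 1899:Sat 1900:Sun 1901:Mon 1902:Tue✓ 1903:Wed✓ 1904:Fri 1905:Sat 1906:Sun 1907:Mon 1908:Wed✓ 1909:Thu 1910:Fri 1911:Sat 1912:Mon 1913:Tue✓ 1914:Wed✓ 1915:Thu 1916:Sat 1917:Sun 1918:Mon 1919:Tue✓ 1920:Thu 1921:Fri 1922:Sat 1923:Sun 1924:Tue✓
Years with five Wednesdays: 1896, 1902, 1903, 1908, 1913, 1914, 1919, 1924 → 8.

8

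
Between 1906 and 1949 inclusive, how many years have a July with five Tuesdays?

19

July has 31 days; it has five Tuesdays when Tuesday falls among the first (month-length − 28) days — i.e. when July 1 is one of Tuesday/Monday/Sunday.
July 1 by year: 1906:Sun✓ 1907:Mon✓ 1908:Wed 1909:Thu 1910:Fri 1911:Sat 1912:Mon✓ 1913:Tue✓ 1914:Wed 1915:Thu 1916:Sat 1917:Sun✓ 1918:Mon✓ 1919:Tue✓ 1920:Thu …(14 more)… 1935:Mon✓ 1936:Wed 1937:Thu 1938:Fri 1939:Sat 1940:Mon✓ 1941:Tue✓ 1942:Wed 1943:Thu 1944:Sat 1945:Sun✓ 1946:Mon✓ 1947:Tue✓ 1948:Thu 1949:Fri
Years with five Tuesdays: 1906, 1907, 1912, 1913, 1917, 1918, 1919, 1923, 1924, 1928, 1929, 1930, 1934, 1935, 1940, 1941, 1945, 1946, 1947 → 19.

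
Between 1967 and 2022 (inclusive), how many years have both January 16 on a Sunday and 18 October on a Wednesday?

2

Check each year's weekday for January 16 and 18 October:
  1967: Mon/Wed  1968: Tue/Fri  1969: Thu/Sat  1970: Fri/Sun  1971: Sat/Mon  1972: Sun/Wed ✓  1973: Tue/Thu  1974: Wed/Fri  1975: Thu/Sat  1976: Fri/Mon  1977: Sun/Tue  1978: Mon/Wed  1979: Tue/Thu  1980: Wed/Sat  …(28 more)…  2009: Fri/Sun  2010: Sat/Mon  2011: Sun/Tue  2012: Mon/Thu  2013: Wed/Fri  2014: Thu/Sat  2015: Fri/Sun  2016: Sat/Tue  2017: Mon/Wed  2018: Tue/Thu  2019: Wed/Fri  2020: Thu/Sun  2021: Sat/Mon  2022: Sun/Tue
Both conditions hold in: 1972, 2000 — 2.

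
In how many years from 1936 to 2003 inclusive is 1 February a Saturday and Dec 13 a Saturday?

Check each year's weekday for 1 February and Dec 13:
  1936: Sat/Sun  1937: Mon/Mon  1938: Tue/Tue  1939: Wed/Wed  1940: Thu/Fri  1941: Sat/Sat ✓  1942: Sun/Sun  1943: Mon/Mon  1944: Tue/Wed  1945: Thu/Thu  1946: Fri/Fri  1947: Sat/Sat ✓  1948: Sun/Mon  1949: Tue/Tue  …(40 more)…  1990: Thu/Thu  1991: Fri/Fri  1992: Sat/Sun  1993: Mon/Mon  1994: Tue/Tue  1995: Wed/Wed  1996: Thu/Fri  1997: Sat/Sat ✓  1998: Sun/Sun  1999: Mon/Mon  2000: Tue/Wed  2001: Thu/Thu  2002: Fri/Fri  2003: Sat/Sat ✓
Both conditions hold in: 1941, 1947, 1958, 1969, 1975, 1986, 1997, 2003 — 8.

8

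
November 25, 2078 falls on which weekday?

January 1, 2078 is a Saturday.
November 25 is day 329 of the year, i.e. 328 days after Jan 1.
328 mod 7 = 6, so advance 6 weekdays from Saturday: Friday.

Friday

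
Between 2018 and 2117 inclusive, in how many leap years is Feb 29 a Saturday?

Leap years in 2018–2117: 24 of them.
Feb 29 weekday advances by 5 (mod 7) from one leap year to the next four years later (or differs when a century non-leap intervenes).
Leap-day weekdays: 2020:Sat✓ 2024:Thu 2028:Tue 2032:Sun 2036:Fri 2040:Wed 2044:Mon 2048:Sat✓ 2052:Thu 2056:Tue 2060:Sun 2064:Fri 2068:Wed 2072:Mon 2076:Sat✓ 2080:Thu 2084:Tue 2088:Sun 2092:Fri 2096:Wed 2104:Fri 2108:Wed 2112:Mon 2116:Sat✓
Saturday: 2020, 2048, 2076, 2116 → 4.

4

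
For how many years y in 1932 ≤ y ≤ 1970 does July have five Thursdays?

July has 31 days; it has five Thursdays when Thursday falls among the first (month-length − 28) days — i.e. when July 1 is one of Thursday/Wednesday/Tuesday.
July 1 by year: 1932:Fri 1933:Sat 1934:Sun 1935:Mon 1936:Wed✓ 1937:Thu✓ 1938:Fri 1939:Sat 1940:Mon 1941:Tue✓ 1942:Wed✓ 1943:Thu✓ 1944:Sat 1945:Sun 1946:Mon …(9 more)… 1956:Sun 1957:Mon 1958:Tue✓ 1959:Wed✓ 1960:Fri 1961:Sat 1962:Sun 1963:Mon 1964:Wed✓ 1965:Thu✓ 1966:Fri 1967:Sat 1968:Mon 1969:Tue✓ 1970:Wed✓
Years with five Thursdays: 1936, 1937, 1941, 1942, 1943, 1947, 1948, 1952, 1953, 1954, 1958, 1959, 1964, 1965, 1969, 1970 → 16.

16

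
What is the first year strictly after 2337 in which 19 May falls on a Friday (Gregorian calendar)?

From one year to the next, a fixed date's weekday advances by 1, or by 2 when a Feb 29 lies between the two dates.
2337: May 19 is Wednesday.
2338: Thursday (+1)
2339: Friday (+1)
19 May falls on a Friday in 2339.

2339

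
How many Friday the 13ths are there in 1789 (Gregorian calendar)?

3

Check the 13th of each month of 1789: Jan 13: Tue, Feb 13: Fri, Mar 13: Fri, Apr 13: Mon, May 13: Wed, Jun 13: Sat, Jul 13: Mon, Aug 13: Thu, Sep 13: Sun, Oct 13: Tue, Nov 13: Fri, Dec 13: Sun.
Friday occurs in February, March, November — 3 months.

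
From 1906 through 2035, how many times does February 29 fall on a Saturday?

5

Leap years in 1906–2035: 32 of them.
Feb 29 weekday advances by 5 (mod 7) from one leap year to the next four years later (or differs when a century non-leap intervenes).
Leap-day weekdays: 1908:Sat✓ 1912:Thu 1916:Tue 1920:Sun 1924:Fri 1928:Wed 1932:Mon 1936:Sat✓ 1940:Thu 1944:Tue 1948:Sun 1952:Fri 1956:Wed …(6 more)… 1984:Wed 1988:Mon 1992:Sat✓ 1996:Thu 2000:Tue 2004:Sun 2008:Fri 2012:Wed 2016:Mon 2020:Sat✓ 2024:Thu 2028:Tue 2032:Sun
Saturday: 1908, 1936, 1964, 1992, 2020 → 5.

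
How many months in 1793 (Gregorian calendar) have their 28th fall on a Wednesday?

Check the 28th of each month of 1793: Jan 28: Mon, Feb 28: Thu, Mar 28: Thu, Apr 28: Sun, May 28: Tue, Jun 28: Fri, Jul 28: Sun, Aug 28: Wed, Sep 28: Sat, Oct 28: Mon, Nov 28: Thu, Dec 28: Sat.
Wednesday occurs in August — 1 month.

1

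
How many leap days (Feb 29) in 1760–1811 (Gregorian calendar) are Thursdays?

1

Leap years in 1760–1811: 12 of them.
Feb 29 weekday advances by 5 (mod 7) from one leap year to the next four years later (or differs when a century non-leap intervenes).
Leap-day weekdays: 1760:Fri 1764:Wed 1768:Mon 1772:Sat 1776:Thu✓ 1780:Tue 1784:Sun 1788:Fri 1792:Wed 1796:Mon 1804:Wed 1808:Mon
Thursday: 1776 → 1.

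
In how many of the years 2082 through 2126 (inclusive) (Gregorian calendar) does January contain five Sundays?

January has 31 days; it has five Sundays when Sunday falls among the first (month-length − 28) days — i.e. when January 1 is one of Sunday/Saturday/Friday.
January 1 by year: 2082:Thu 2083:Fri✓ 2084:Sat✓ 2085:Mon 2086:Tue 2087:Wed 2088:Thu 2089:Sat✓ 2090:Sun✓ 2091:Mon 2092:Tue 2093:Thu 2094:Fri✓ 2095:Sat✓ 2096:Sun✓ …(15 more)… 2112:Fri✓ 2113:Sun✓ 2114:Mon 2115:Tue 2116:Wed 2117:Fri✓ 2118:Sat✓ 2119:Sun✓ 2120:Mon 2121:Wed 2122:Thu 2123:Fri✓ 2124:Sat✓ 2125:Mon 2126:Tue
Years with five Sundays: 2083, 2084, 2089, 2090, 2094, 2095, 2096, 2100, 2101, 2102, 2106, 2107, 2108, 2112, 2113, 2117, 2118, 2119, 2123, 2124 → 20.

20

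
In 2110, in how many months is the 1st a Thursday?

1

Check the 1st of each month of 2110: Jan 1: Wed, Feb 1: Sat, Mar 1: Sat, Apr 1: Tue, May 1: Thu, Jun 1: Sun, Jul 1: Tue, Aug 1: Fri, Sep 1: Mon, Oct 1: Wed, Nov 1: Sat, Dec 1: Mon.
Thursday occurs in May — 1 month.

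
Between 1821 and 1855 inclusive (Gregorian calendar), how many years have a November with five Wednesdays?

November has 30 days; it has five Wednesdays when Wednesday falls among the first (month-length − 28) days — i.e. when November 1 is one of Wednesday/Tuesday.
November 1 by year: 1821:Thu 1822:Fri 1823:Sat 1824:Mon 1825:Tue✓ 1826:Wed✓ 1827:Thu 1828:Sat 1829:Sun 1830:Mon 1831:Tue✓ 1832:Thu 1833:Fri 1834:Sat 1835:Sun …(5 more)… 1841:Mon 1842:Tue✓ 1843:Wed✓ 1844:Fri 1845:Sat 1846:Sun 1847:Mon 1848:Wed✓ 1849:Thu 1850:Fri 1851:Sat 1852:Mon 1853:Tue✓ 1854:Wed✓ 1855:Thu
Years with five Wednesdays: 1825, 1826, 1831, 1836, 1837, 1842, 1843, 1848, 1853, 1854 → 10.

10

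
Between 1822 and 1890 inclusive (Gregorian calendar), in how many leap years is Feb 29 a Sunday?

3

Leap years in 1822–1890: 17 of them.
Feb 29 weekday advances by 5 (mod 7) from one leap year to the next four years later (or differs when a century non-leap intervenes).
Leap-day weekdays: 1824:Sun✓ 1828:Fri 1832:Wed 1836:Mon 1840:Sat 1844:Thu 1848:Tue 1852:Sun✓ 1856:Fri 1860:Wed 1864:Mon 1868:Sat 1872:Thu 1876:Tue 1880:Sun✓ 1884:Fri 1888:Wed
Sunday: 1824, 1852, 1880 → 3.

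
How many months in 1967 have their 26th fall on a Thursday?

Check the 26th of each month of 1967: Jan 26: Thu, Feb 26: Sun, Mar 26: Sun, Apr 26: Wed, May 26: Fri, Jun 26: Mon, Jul 26: Wed, Aug 26: Sat, Sep 26: Tue, Oct 26: Thu, Nov 26: Sun, Dec 26: Tue.
Thursday occurs in January, October — 2 months.

2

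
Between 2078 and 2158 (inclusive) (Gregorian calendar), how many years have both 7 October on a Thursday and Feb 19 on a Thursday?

3

Check each year's weekday for 7 October and Feb 19:
  2078: Fri/Sat  2079: Sat/Sun  2080: Mon/Mon  2081: Tue/Wed  2082: Wed/Thu  2083: Thu/Fri  2084: Sat/Sat  2085: Sun/Mon  2086: Mon/Tue  2087: Tue/Wed  2088: Thu/Thu ✓  2089: Fri/Sat  2090: Sat/Sun  2091: Sun/Mon  …(53 more)…  2145: Thu/Fri  2146: Fri/Sat  2147: Sat/Sun  2148: Mon/Mon  2149: Tue/Wed  2150: Wed/Thu  2151: Thu/Fri  2152: Sat/Sat  2153: Sun/Mon  2154: Mon/Tue  2155: Tue/Wed  2156: Thu/Thu ✓  2157: Fri/Sat  2158: Sat/Sun
Both conditions hold in: 2088, 2128, 2156 — 3.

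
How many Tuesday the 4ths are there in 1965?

1

Check the 4th of each month of 1965: Jan 4: Mon, Feb 4: Thu, Mar 4: Thu, Apr 4: Sun, May 4: Tue, Jun 4: Fri, Jul 4: Sun, Aug 4: Wed, Sep 4: Sat, Oct 4: Mon, Nov 4: Thu, Dec 4: Sat.
Tuesday occurs in May — 1 month.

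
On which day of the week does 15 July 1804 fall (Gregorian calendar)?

Sunday

January 1, 1804 is a Sunday.
July 15 is day 197 of the year, i.e. 196 days after Jan 1.
196 mod 7 = 0, so advance 0 weekdays from Sunday: Sunday.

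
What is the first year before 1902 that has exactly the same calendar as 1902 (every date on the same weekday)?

1890

Two years share a calendar iff Jan 1 falls on the same weekday and both are leap or both are common. 1902: Jan 1 is Wednesday, common year.
1901: Jan 1 Tuesday, common
1900: Jan 1 Monday, common
1899: Jan 1 Sunday, common
1898: Jan 1 Saturday, common
1897: Jan 1 Friday, common
1896: Jan 1 Wednesday, leap
1895: Jan 1 Tuesday, common
1894: Jan 1 Monday, common
1893: Jan 1 Sunday, common
1892: Jan 1 Friday, leap
1891: Jan 1 Thursday, common
1890: Jan 1 Wednesday, common
1890 matches on both conditions.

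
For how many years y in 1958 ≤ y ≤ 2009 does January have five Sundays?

21

January has 31 days; it has five Sundays when Sunday falls among the first (month-length − 28) days — i.e. when January 1 is one of Sunday/Saturday/Friday.
January 1 by year: 1958:Wed 1959:Thu 1960:Fri✓ 1961:Sun✓ 1962:Mon 1963:Tue 1964:Wed 1965:Fri✓ 1966:Sat✓ 1967:Sun✓ 1968:Mon 1969:Wed 1970:Thu 1971:Fri✓ 1972:Sat✓ …(22 more)… 1995:Sun✓ 1996:Mon 1997:Wed 1998:Thu 1999:Fri✓ 2000:Sat✓ 2001:Mon 2002:Tue 2003:Wed 2004:Thu 2005:Sat✓ 2006:Sun✓ 2007:Mon 2008:Tue 2009:Thu
Years with five Sundays: 1960, 1961, 1965, 1966, 1967, 1971, 1972, 1977, 1978, 1982, 1983, 1984, 1988, 1989, 1993, 1994, 1995, 1999, 2000, 2005, 2006 → 21.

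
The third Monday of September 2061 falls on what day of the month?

19

September 1, 2061 is a Thursday, so the first Monday is the 5th.
The third Monday is 5 + 14 = 19.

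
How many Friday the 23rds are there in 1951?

Check the 23rd of each month of 1951: Jan 23: Tue, Feb 23: Fri, Mar 23: Fri, Apr 23: Mon, May 23: Wed, Jun 23: Sat, Jul 23: Mon, Aug 23: Thu, Sep 23: Sun, Oct 23: Tue, Nov 23: Fri, Dec 23: Sun.
Friday occurs in February, March, November — 3 months.

3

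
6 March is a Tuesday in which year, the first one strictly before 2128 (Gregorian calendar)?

From one year to the next, a fixed date's weekday advances by 1, or by 2 when a Feb 29 lies between the two dates.
2128: March 6 is Saturday.
2127: Thursday (−2)
2126: Wednesday (−1)
2125: Tuesday (−1)
6 March falls on a Tuesday in 2125.

2125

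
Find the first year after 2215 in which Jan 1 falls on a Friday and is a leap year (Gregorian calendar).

2236

Jan 1 advances by 2 weekdays after a leap year and by 1 after a common year.
2215: Jan 1 is Sunday.
2216: Monday (leap)
2217: Wednesday
2218: Thursday
2219: Friday
2220: Saturday (leap)
2221: Monday
2222: Tuesday
2223: Wednesday
2224: Thursday (leap)
2225: Saturday
2226: Sunday
2227: Monday
2228: Tuesday (leap)
2229: Thursday
2230: Friday
2231: Saturday
2232: Sunday (leap)
2233: Tuesday
2234: Wednesday
2235: Thursday
2236: Friday (leap)
2236 begins on a Friday and is a leap year.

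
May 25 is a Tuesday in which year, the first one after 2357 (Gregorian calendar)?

2365

From one year to the next, a fixed date's weekday advances by 1, or by 2 when a Feb 29 lies between the two dates.
2357: May 25 is Saturday.
2358: Sunday (+1)
2359: Monday (+1)
2360: Wednesday (+2)
2361: Thursday (+1)
2362: Friday (+1)
2363: Saturday (+1)
2364: Monday (+2)
2365: Tuesday (+1)
May 25 falls on a Tuesday in 2365.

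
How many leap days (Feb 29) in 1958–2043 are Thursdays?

Leap years in 1958–2043: 21 of them.
Feb 29 weekday advances by 5 (mod 7) from one leap year to the next four years later (or differs when a century non-leap intervenes).
Leap-day weekdays: 1960:Mon 1964:Sat 1968:Thu✓ 1972:Tue 1976:Sun 1980:Fri 1984:Wed 1988:Mon 1992:Sat 1996:Thu✓ 2000:Tue 2004:Sun 2008:Fri 2012:Wed 2016:Mon 2020:Sat 2024:Thu✓ 2028:Tue 2032:Sun 2036:Fri 2040:Wed
Thursday: 1968, 1996, 2024 → 3.

3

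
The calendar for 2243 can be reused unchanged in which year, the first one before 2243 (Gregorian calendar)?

2237

Two years share a calendar iff Jan 1 falls on the same weekday and both are leap or both are common. 2243: Jan 1 is Sunday, common year.
2242: Jan 1 Saturday, common
2241: Jan 1 Friday, common
2240: Jan 1 Wednesday, leap
2239: Jan 1 Tuesday, common
2238: Jan 1 Monday, common
2237: Jan 1 Sunday, common
2237 matches on both conditions.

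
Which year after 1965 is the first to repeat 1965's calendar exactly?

1971

Two years share a calendar iff Jan 1 falls on the same weekday and both are leap or both are common. 1965: Jan 1 is Friday, common year.
1966: Jan 1 Saturday, common
1967: Jan 1 Sunday, common
1968: Jan 1 Monday, leap
1969: Jan 1 Wednesday, common
1970: Jan 1 Thursday, common
1971: Jan 1 Friday, common
1971 matches on both conditions.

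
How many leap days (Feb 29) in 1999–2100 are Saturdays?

3

Leap years in 1999–2100: 25 of them.
Feb 29 weekday advances by 5 (mod 7) from one leap year to the next four years later (or differs when a century non-leap intervenes).
Leap-day weekdays: 2000:Tue 2004:Sun 2008:Fri 2012:Wed 2016:Mon 2020:Sat✓ 2024:Thu 2028:Tue 2032:Sun 2036:Fri 2040:Wed 2044:Mon 2048:Sat✓ 2052:Thu 2056:Tue 2060:Sun 2064:Fri 2068:Wed 2072:Mon 2076:Sat✓ 2080:Thu 2084:Tue 2088:Sun 2092:Fri 2096:Wed
Saturday: 2020, 2048, 2076 → 3.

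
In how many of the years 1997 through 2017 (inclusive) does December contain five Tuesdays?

December has 31 days; it has five Tuesdays when Tuesday falls among the first (month-length − 28) days — i.e. when December 1 is one of Tuesday/Monday/Sunday.
December 1 by year: 1997:Mon✓ 1998:Tue✓ 1999:Wed 2000:Fri 2001:Sat 2002:Sun✓ 2003:Mon✓ 2004:Wed 2005:Thu 2006:Fri 2007:Sat 2008:Mon✓ 2009:Tue✓ 2010:Wed 2011:Thu 2012:Sat 2013:Sun✓ 2014:Mon✓ 2015:Tue✓ 2016:Thu 2017:Fri
Years with five Tuesdays: 1997, 1998, 2002, 2003, 2008, 2009, 2013, 2014, 2015 → 9.

9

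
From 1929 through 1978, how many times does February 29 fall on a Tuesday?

Leap years in 1929–1978: 12 of them.
Feb 29 weekday advances by 5 (mod 7) from one leap year to the next four years later (or differs when a century non-leap intervenes).
Leap-day weekdays: 1932:Mon 1936:Sat 1940:Thu 1944:Tue✓ 1948:Sun 1952:Fri 1956:Wed 1960:Mon 1964:Sat 1968:Thu 1972:Tue✓ 1976:Sun
Tuesday: 1944, 1972 → 2.

2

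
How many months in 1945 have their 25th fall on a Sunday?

Check the 25th of each month of 1945: Jan 25: Thu, Feb 25: Sun, Mar 25: Sun, Apr 25: Wed, May 25: Fri, Jun 25: Mon, Jul 25: Wed, Aug 25: Sat, Sep 25: Tue, Oct 25: Thu, Nov 25: Sun, Dec 25: Tue.
Sunday occurs in February, March, November — 3 months.

3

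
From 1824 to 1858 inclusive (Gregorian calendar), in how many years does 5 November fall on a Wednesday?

5

Track 5 November's weekday year by year (advancing +1, or +2 across a Feb 29):
  1824: Fri  1825: Sat (+1)  1826: Sun (+1)  1827: Mon (+1)  1828: Wed (+2) ✓
  1829: Thu (+1)  1830: Fri (+1)  1831: Sat (+1)  1832: Mon (+2)  1833: Tue (+1)
  1834: Wed (+1) ✓  1835: Thu (+1)  1836: Sat (+2)  1837: Sun (+1)  … (7 more years) …
  1845: Wed (+1) ✓  1846: Thu (+1)  1847: Fri (+1)  1848: Sun (+2)  1849: Mon (+1)
  1850: Tue (+1)  1851: Wed (+1) ✓  1852: Fri (+2)  1853: Sat (+1)  1854: Sun (+1)
  1855: Mon (+1)  1856: Wed (+2) ✓  1857: Thu (+1)  1858: Fri (+1)
Wednesday years: 1828, 1834, 1845, 1851, 1856 — 5 in total.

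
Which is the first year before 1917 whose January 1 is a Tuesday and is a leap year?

Jan 1 advances by 2 weekdays after a leap year and by 1 after a common year.
1917: Jan 1 is Monday.
1916: Saturday (leap)
1915: Friday
1914: Thursday
1913: Wednesday
1912: Monday (leap)
1911: Sunday
1910: Saturday
1909: Friday
1908: Wednesday (leap)
1907: Tuesday
1906: Monday
1905: Sunday
1904: Friday (leap)
1903: Thursday
1902: Wednesday
1901: Tuesday
1900: Monday
1899: Sunday
1898: Saturday
1897: Friday
1896: Wednesday (leap)
1895: Tuesday
1894: Monday
1893: Sunday
1892: Friday (leap)
1891: Thursday
1890: Wednesday
1889: Tuesday
1888: Sunday (leap)
1887: Saturday
1886: Friday
1885: Thursday
1884: Tuesday (leap)
1884 begins on a Tuesday and is a leap year.

1884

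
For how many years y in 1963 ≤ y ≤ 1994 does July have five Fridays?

July has 31 days; it has five Fridays when Friday falls among the first (month-length − 28) days — i.e. when July 1 is one of Friday/Thursday/Wednesday.
July 1 by year: 1963:Mon 1964:Wed✓ 1965:Thu✓ 1966:Fri✓ 1967:Sat 1968:Mon 1969:Tue 1970:Wed✓ 1971:Thu✓ 1972:Sat 1973:Sun 1974:Mon 1975:Tue 1976:Thu✓ 1977:Fri✓ 1978:Sat 1979:Sun 1980:Tue 1981:Wed✓ 1982:Thu✓ 1983:Fri✓ 1984:Sun 1985:Mon 1986:Tue 1987:Wed✓ 1988:Fri✓ 1989:Sat 1990:Sun 1991:Mon 1992:Wed✓ 1993:Thu✓ 1994:Fri✓
Years with five Fridays: 1964, 1965, 1966, 1970, 1971, 1976, 1977, 1981, 1982, 1983, 1987, 1988, 1992, 1993, 1994 → 15.

15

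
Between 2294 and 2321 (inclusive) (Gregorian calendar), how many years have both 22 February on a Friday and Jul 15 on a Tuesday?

0

Check each year's weekday for 22 February and Jul 15:
  2294: Thu/Sun  2295: Fri/Mon  2296: Sat/Wed  2297: Mon/Thu  2298: Tue/Fri  2299: Wed/Sat  2300: Thu/Sun  2301: Fri/Mon  2302: Sat/Tue  2303: Sun/Wed  2304: Mon/Fri  2305: Wed/Sat  2306: Thu/Sun  2307: Fri/Mon  2308: Sat/Wed  2309: Mon/Thu  2310: Tue/Fri  2311: Wed/Sat  2312: Thu/Mon  2313: Sat/Tue  2314: Sun/Wed  2315: Mon/Thu  2316: Tue/Sat  2317: Thu/Sun  2318: Fri/Mon  2319: Sat/Tue  2320: Sun/Thu  2321: Tue/Fri
Both conditions hold in: no year — 0.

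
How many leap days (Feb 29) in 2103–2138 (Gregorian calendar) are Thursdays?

Leap years in 2103–2138: 9 of them.
Feb 29 weekday advances by 5 (mod 7) from one leap year to the next four years later (or differs when a century non-leap intervenes).
Leap-day weekdays: 2104:Fri 2108:Wed 2112:Mon 2116:Sat 2120:Thu✓ 2124:Tue 2128:Sun 2132:Fri 2136:Wed
Thursday: 2120 → 1.

1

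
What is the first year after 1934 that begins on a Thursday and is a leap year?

1948

Jan 1 advances by 2 weekdays after a leap year and by 1 after a common year.
1934: Jan 1 is Monday.
1935: Tuesday
1936: Wednesday (leap)
1937: Friday
1938: Saturday
1939: Sunday
1940: Monday (leap)
1941: Wednesday
1942: Thursday
1943: Friday
1944: Saturday (leap)
1945: Monday
1946: Tuesday
1947: Wednesday
1948: Thursday (leap)
1948 begins on a Thursday and is a leap year.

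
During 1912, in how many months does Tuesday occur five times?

5

A month of length L has five Tuesdays iff its first Tuesday is on day ≤ L−28 (so day 1–3 in a 31-day month, 1–2 in a 30-day month, day 1 in a leap February).
Checking each month of 1912: Jan starts Mon (31d) ✓; Feb starts Thu (29d); Mar starts Fri (31d); Apr starts Mon (30d) ✓; May starts Wed (31d); Jun starts Sat (30d); Jul starts Mon (31d) ✓; Aug starts Thu (31d); Sep starts Sun (30d); Oct starts Tue (31d) ✓; Nov starts Fri (30d); Dec starts Sun (31d) ✓.
Five-Tuesday months: January, April, July, October, December → 5.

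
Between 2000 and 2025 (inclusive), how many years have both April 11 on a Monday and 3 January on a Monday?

3

Check each year's weekday for April 11 and 3 January:
  2000: Tue/Mon  2001: Wed/Wed  2002: Thu/Thu  2003: Fri/Fri  2004: Sun/Sat  2005: Mon/Mon ✓  2006: Tue/Tue  2007: Wed/Wed  2008: Fri/Thu  2009: Sat/Sat  2010: Sun/Sun  2011: Mon/Mon ✓  2012: Wed/Tue  2013: Thu/Thu  2014: Fri/Fri  2015: Sat/Sat  2016: Mon/Sun  2017: Tue/Tue  2018: Wed/Wed  2019: Thu/Thu  2020: Sat/Fri  2021: Sun/Sun  2022: Mon/Mon ✓  2023: Tue/Tue  2024: Thu/Wed  2025: Fri/Fri
Both conditions hold in: 2005, 2011, 2022 — 3.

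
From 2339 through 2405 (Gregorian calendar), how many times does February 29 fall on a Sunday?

Leap years in 2339–2405: 17 of them.
Feb 29 weekday advances by 5 (mod 7) from one leap year to the next four years later (or differs when a century non-leap intervenes).
Leap-day weekdays: 2340:Thu 2344:Tue 2348:Sun✓ 2352:Fri 2356:Wed 2360:Mon 2364:Sat 2368:Thu 2372:Tue 2376:Sun✓ 2380:Fri 2384:Wed 2388:Mon 2392:Sat 2396:Thu 2400:Tue 2404:Sun✓
Sunday: 2348, 2376, 2404 → 3.

3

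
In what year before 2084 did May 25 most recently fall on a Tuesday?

2083

From one year to the next, a fixed date's weekday advances by 1, or by 2 when a Feb 29 lies between the two dates.
2084: May 25 is Thursday.
2083: Tuesday (−2)
May 25 falls on a Tuesday in 2083.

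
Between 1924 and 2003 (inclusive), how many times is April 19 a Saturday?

12

Track April 19's weekday year by year (advancing +1, or +2 across a Feb 29):
  1924: Sat ✓  1925: Sun (+1)  1926: Mon (+1)  1927: Tue (+1)  1928: Thu (+2)
  1929: Fri (+1)  1930: Sat (+1) ✓  1931: Sun (+1)  1932: Tue (+2)  1933: Wed (+1)
  1934: Thu (+1)  1935: Fri (+1)  1936: Sun (+2)  1937: Mon (+1)  … (52 more years) …
  1990: Thu (+1)  1991: Fri (+1)  1992: Sun (+2)  1993: Mon (+1)  1994: Tue (+1)
  1995: Wed (+1)  1996: Fri (+2)  1997: Sat (+1) ✓  1998: Sun (+1)  1999: Mon (+1)
  2000: Wed (+2)  2001: Thu (+1)  2002: Fri (+1)  2003: Sat (+1) ✓
Saturday years: 1924, 1930, 1941, 1947, 1952, 1958, 1969, 1975, 1980, 1986, 1997, 2003 — 12 in total.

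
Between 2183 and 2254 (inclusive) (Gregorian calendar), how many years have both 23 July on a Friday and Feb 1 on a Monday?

7

Check each year's weekday for 23 July and Feb 1:
  2183: Wed/Sat  2184: Fri/Sun  2185: Sat/Tue  2186: Sun/Wed  2187: Mon/Thu  2188: Wed/Fri  2189: Thu/Sun  2190: Fri/Mon ✓  2191: Sat/Tue  2192: Mon/Wed  2193: Tue/Fri  2194: Wed/Sat  2195: Thu/Sun  2196: Sat/Mon  …(44 more)…  2241: Fri/Mon ✓  2242: Sat/Tue  2243: Sun/Wed  2244: Tue/Thu  2245: Wed/Sat  2246: Thu/Sun  2247: Fri/Mon ✓  2248: Sun/Tue  2249: Mon/Thu  2250: Tue/Fri  2251: Wed/Sat  2252: Fri/Sun  2253: Sat/Tue  2254: Sun/Wed
Both conditions hold in: 2190, 2202, 2213, 2219, 2230, 2241, 2247 — 7.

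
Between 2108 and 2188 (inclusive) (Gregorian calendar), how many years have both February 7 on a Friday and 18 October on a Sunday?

3

Check each year's weekday for February 7 and 18 October:
  2108: Tue/Thu  2109: Thu/Fri  2110: Fri/Sat  2111: Sat/Sun  2112: Sun/Tue  2113: Tue/Wed  2114: Wed/Thu  2115: Thu/Fri  2116: Fri/Sun ✓  2117: Sun/Mon  2118: Mon/Tue  2119: Tue/Wed  2120: Wed/Fri  2121: Fri/Sat  …(53 more)…  2175: Tue/Wed  2176: Wed/Fri  2177: Fri/Sat  2178: Sat/Sun  2179: Sun/Mon  2180: Mon/Wed  2181: Wed/Thu  2182: Thu/Fri  2183: Fri/Sat  2184: Sat/Mon  2185: Mon/Tue  2186: Tue/Wed  2187: Wed/Thu  2188: Thu/Sat
Both conditions hold in: 2116, 2144, 2172 — 3.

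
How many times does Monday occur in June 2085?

4

June 2085 has 30 days and begins on Friday.
The first Monday is June 4.
Mondays fall on 4, 11, 18, 25 — that's 4.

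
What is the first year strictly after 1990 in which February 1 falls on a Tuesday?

1994

From one year to the next, a fixed date's weekday advances by 1, or by 2 when a Feb 29 lies between the two dates.
1990: February 1 is Thursday.
1991: Friday (+1)
1992: Saturday (+1)
1993: Monday (+2)
1994: Tuesday (+1)
February 1 falls on a Tuesday in 1994.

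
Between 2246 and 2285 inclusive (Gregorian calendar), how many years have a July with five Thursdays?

July has 31 days; it has five Thursdays when Thursday falls among the first (month-length − 28) days — i.e. when July 1 is one of Thursday/Wednesday/Tuesday.
July 1 by year: 2246:Wed✓ 2247:Thu✓ 2248:Sat 2249:Sun 2250:Mon 2251:Tue✓ 2252:Thu✓ 2253:Fri 2254:Sat 2255:Sun 2256:Tue✓ 2257:Wed✓ 2258:Thu✓ 2259:Fri 2260:Sun …(10 more)… 2271:Sat 2272:Mon 2273:Tue✓ 2274:Wed✓ 2275:Thu✓ 2276:Sat 2277:Sun 2278:Mon 2279:Tue✓ 2280:Thu✓ 2281:Fri 2282:Sat 2283:Sun 2284:Tue✓ 2285:Wed✓
Years with five Thursdays: 2246, 2247, 2251, 2252, 2256, 2257, 2258, 2262, 2263, 2268, 2269, 2273, 2274, 2275, 2279, 2280, 2284, 2285 → 18.

18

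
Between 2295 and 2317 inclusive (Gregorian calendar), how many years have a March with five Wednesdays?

March has 31 days; it has five Wednesdays when Wednesday falls among the first (month-length − 28) days — i.e. when March 1 is one of Wednesday/Tuesday/Monday.
March 1 by year: 2295:Fri 2296:Sun 2297:Mon✓ 2298:Tue✓ 2299:Wed✓ 2300:Thu 2301:Fri 2302:Sat 2303:Sun 2304:Tue✓ 2305:Wed✓ 2306:Thu 2307:Fri 2308:Sun 2309:Mon✓ 2310:Tue✓ 2311:Wed✓ 2312:Fri 2313:Sat 2314:Sun 2315:Mon✓ 2316:Wed✓ 2317:Thu
Years with five Wednesdays: 2297, 2298, 2299, 2304, 2305, 2309, 2310, 2311, 2315, 2316 → 10.

10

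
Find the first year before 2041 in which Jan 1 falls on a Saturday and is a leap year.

Jan 1 advances by 2 weekdays after a leap year and by 1 after a common year.
2041: Jan 1 is Tuesday.
2040: Sunday (leap)
2039: Saturday
2038: Friday
2037: Thursday
2036: Tuesday (leap)
2035: Monday
2034: Sunday
2033: Saturday
2032: Thursday (leap)
2031: Wednesday
2030: Tuesday
2029: Monday
2028: Saturday (leap)
2028 begins on a Saturday and is a leap year.

2028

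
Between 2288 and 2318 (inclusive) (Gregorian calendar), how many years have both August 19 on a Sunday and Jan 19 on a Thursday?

Check each year's weekday for August 19 and Jan 19:
  2288: Sun/Thu ✓  2289: Mon/Sat  2290: Tue/Sun  2291: Wed/Mon  2292: Fri/Tue  2293: Sat/Thu  2294: Sun/Fri  2295: Mon/Sat  2296: Wed/Sun  2297: Thu/Tue  2298: Fri/Wed  2299: Sat/Thu  2300: Sun/Fri  2301: Mon/Sat  …(3 more)…  2305: Sat/Thu  2306: Sun/Fri  2307: Mon/Sat  2308: Wed/Sun  2309: Thu/Tue  2310: Fri/Wed  2311: Sat/Thu  2312: Mon/Fri  2313: Tue/Sun  2314: Wed/Mon  2315: Thu/Tue  2316: Sat/Wed  2317: Sun/Fri  2318: Mon/Sat
Both conditions hold in: 2288 — 1.

1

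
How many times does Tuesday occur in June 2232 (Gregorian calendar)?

June 2232 has 30 days and begins on Friday.
The first Tuesday is June 5.
Tuesdays fall on 5, 12, 19, 26 — that's 4.

4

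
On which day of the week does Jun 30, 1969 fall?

January 1, 1969 is a Wednesday.
June 30 is day 181 of the year, i.e. 180 days after Jan 1.
180 mod 7 = 5, so advance 5 weekdays from Wednesday: Monday.

Monday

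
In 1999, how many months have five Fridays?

A month of length L has five Fridays iff its first Friday is on day ≤ L−28 (so day 1–3 in a 31-day month, 1–2 in a 30-day month, day 1 in a leap February).
Checking each month of 1999: Jan starts Fri (31d) ✓; Feb starts Mon (28d); Mar starts Mon (31d); Apr starts Thu (30d) ✓; May starts Sat (31d); Jun starts Tue (30d); Jul starts Thu (31d) ✓; Aug starts Sun (31d); Sep starts Wed (30d); Oct starts Fri (31d) ✓; Nov starts Mon (30d); Dec starts Wed (31d) ✓.
Five-Friday months: January, April, July, October, December → 5.

5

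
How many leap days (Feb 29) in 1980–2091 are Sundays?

Leap years in 1980–2091: 28 of them.
Feb 29 weekday advances by 5 (mod 7) from one leap year to the next four years later (or differs when a century non-leap intervenes).
Leap-day weekdays: 1980:Fri 1984:Wed 1988:Mon 1992:Sat 1996:Thu 2000:Tue 2004:Sun✓ 2008:Fri 2012:Wed 2016:Mon 2020:Sat 2024:Thu 2028:Tue 2032:Sun✓ 2036:Fri 2040:Wed 2044:Mon 2048:Sat 2052:Thu 2056:Tue 2060:Sun✓ 2064:Fri 2068:Wed 2072:Mon 2076:Sat 2080:Thu 2084:Tue 2088:Sun✓
Sunday: 2004, 2032, 2060, 2088 → 4.

4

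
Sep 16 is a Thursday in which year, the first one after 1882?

1886

From one year to the next, a fixed date's weekday advances by 1, or by 2 when a Feb 29 lies between the two dates.
1882: September 16 is Saturday.
1883: Sunday (+1)
1884: Tuesday (+2)
1885: Wednesday (+1)
1886: Thursday (+1)
Sep 16 falls on a Thursday in 1886.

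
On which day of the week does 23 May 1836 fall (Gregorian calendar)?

Monday

January 1, 1836 is a Friday.
May 23 is day 144 of the year, i.e. 143 days after Jan 1.
143 mod 7 = 3, so advance 3 weekdays from Friday: Monday.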